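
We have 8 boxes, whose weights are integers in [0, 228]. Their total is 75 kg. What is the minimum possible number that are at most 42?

7

Let j be the number exceeding 42. Then the total is ≥ 43·j + 0·(8 − j) = 0 + 43j.
So 43j ≤ 75 and j ≤ 1; hence at least 8 − 1 = 7 are ≤ 42.
Exactly 7 works: 7 values at 0 and 1 at 43 total 43; raise one of the low values by 32 (still ≤ 42) to hit 75.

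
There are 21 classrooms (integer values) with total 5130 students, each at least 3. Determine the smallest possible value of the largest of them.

245

Some value must be at least ⌈5130/21⌉ = 245, since 21 × 244 = 5124 < 5130.
Taking 15 copies of 244 and 6 copies of 245 gives exactly 5130, so 245 is attained.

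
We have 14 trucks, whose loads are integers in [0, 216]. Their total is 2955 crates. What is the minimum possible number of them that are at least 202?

Each value short of 202 is at most 201, costing at least 216 − 201 = 15 against the maximum total of 3024.
We can afford to lose at most 3024 − 2955 = 69, so at most ⌊69/15⌋ = 4 fall short, and at least 10 are ≥ 202.
Exactly 10 works: 10 values at 216 and 4 at 201 total 2964; lower one of the high values by 9 (still ≥ 202) to hit 2955.

10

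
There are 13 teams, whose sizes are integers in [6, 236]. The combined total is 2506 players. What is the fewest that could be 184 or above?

If only k of them are at least 184, the other 13 − k are at most 183, so the total is at most k·236 + (13 − k)·183.
This must reach 2506, so k·236 + (13 − k)·183 ≥ 2506, giving k ≥ 3.
Exactly 3 works: 3 values at 236 and 10 at 183 total 2538; lower one of the high values by 32 (still ≥ 184) to hit 2506.

3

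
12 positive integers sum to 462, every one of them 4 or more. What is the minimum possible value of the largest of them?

39

The 12 values sum to 462, so their maximum is at least ⌈462/12⌉ = 39.
Achievable: 6 of them at 39 and 6 at 38 total 462.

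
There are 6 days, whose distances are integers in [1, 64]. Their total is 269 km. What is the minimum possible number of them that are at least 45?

1

If only k of them are at least 45, the other 6 − k are at most 44, so the total is at most k·64 + (6 − k)·44.
This must reach 269, so k·64 + (6 − k)·44 ≥ 269, giving k ≥ 1.
Exactly 1 works: 1 value at 64 and 5 at 44 total 284; lower one of the high values by 15 (still ≥ 45) to hit 269.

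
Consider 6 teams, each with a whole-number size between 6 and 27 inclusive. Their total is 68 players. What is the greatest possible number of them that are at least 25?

If k of the values are ≥ 25, the total is ≥ 25k + 6(6 − k).
Setting 25k + 6(6 − k) ≤ 68 gives 19k ≤ 32, so k ≤ 1.
k = 1 is achieved by 1 value at 25 and 5 at 6, total 55; add 13 to one value (staying below 25) to reach 68.

1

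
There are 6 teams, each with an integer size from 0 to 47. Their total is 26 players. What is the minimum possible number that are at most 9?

4

Each value above 9 is at least 10, contributing at least 10 − 0 = 10 above the floor 0.
The sum exceeds the floor total 0 by 26, so at most ⌊26/10⌋ = 2 exceed 9, and at least 4 are ≤ 9.
Exactly 4 works: 4 values at 0 and 2 at 10 total 20; raise one of the low values by 6 (still ≤ 9) to hit 26.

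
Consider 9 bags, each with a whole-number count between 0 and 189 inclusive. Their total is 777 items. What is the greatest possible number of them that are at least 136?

5

With k values at 136 or above and the rest at least 0, the sum is at least 0 + 136k.
Since the sum is 777, we need 136k ≤ 777, i.e. k ≤ 5.
k = 5 is achieved by 5 values at 136 and 4 at 0, total 680; add 97 to one value (staying below 136) to reach 777.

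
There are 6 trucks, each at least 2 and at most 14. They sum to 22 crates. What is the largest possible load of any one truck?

12

Maximizing one value means minimizing the remaining 5.
The other 5 contribute at least 5 × 2 = 10, leaving at most 22 − 10 = 12.
Since 12 ≤ 14, this is achievable: one at 12 and 5 at 2.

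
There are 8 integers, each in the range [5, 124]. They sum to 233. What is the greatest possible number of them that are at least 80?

Suppose k of them are at least 80. Those contribute at least 80 each and the other 8 − k at least 5 each.
So the total is at least 80k + 5(8 − k) = 40 + 75k. This must be ≤ 233, giving k ≤ 2.
k = 2 is achieved by 2 values at 80 and 6 at 5, total 190; add 43 to one value (staying below 80) to reach 233.

2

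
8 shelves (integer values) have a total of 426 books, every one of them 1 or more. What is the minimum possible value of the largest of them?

The 8 values sum to 426, so their maximum is at least ⌈426/8⌉ = 54.
Taking 6 copies of 53 and 2 copies of 54 gives exactly 426, so 54 is attained.

54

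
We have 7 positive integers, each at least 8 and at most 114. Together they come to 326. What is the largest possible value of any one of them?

Maximizing one value means minimizing the remaining 6.
The other 6 contribute at least 6 × 8 = 48, leaving at most 326 − 48 = 278.
But each integer is capped at 114, so the maximum is 114.
Achievable: one at 114 and the other 6 totalling 212, which fits since 6 × 8 ≤ 212 ≤ 6 × 114.

114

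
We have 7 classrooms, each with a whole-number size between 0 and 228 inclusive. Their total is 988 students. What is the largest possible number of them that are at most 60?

3

Each value at 60 or below falls at least 228 − 60 = 168 short of the ceiling 228.
The ceiling total is 7 × 228 = 1596, and we need 988, so at most ⌊(1596 − 988)/168⌋ = 3 can be that low.
k = 3 is achieved by 3 values at 60 and 4 at 228, total 1092; lower one of the 228's by 104 (still > 60) to reach 988.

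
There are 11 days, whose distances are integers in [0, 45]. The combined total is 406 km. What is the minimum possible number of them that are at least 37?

If only k of them are at least 37, the other 11 − k are at most 36, so the total is at most k·45 + (11 − k)·36.
This must reach 406, so k·45 + (11 − k)·36 ≥ 406, giving k ≥ 2.
Exactly 2 works: 2 values at 45 and 9 at 36 total 414; lower one of the high values by 8 (still ≥ 37) to hit 406.

2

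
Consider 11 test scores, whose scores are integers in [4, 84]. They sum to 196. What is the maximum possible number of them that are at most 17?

10

Each value at 17 or below falls at least 84 − 17 = 67 short of the ceiling 84.
The ceiling total is 11 × 84 = 924, and we need 196, so at most ⌊(924 − 196)/67⌋ = 10 can be that low.
k = 10 is achieved by 10 values at 17 and 1 at 84, total 254; lower one of the 84's by 58 (still > 17) to reach 196.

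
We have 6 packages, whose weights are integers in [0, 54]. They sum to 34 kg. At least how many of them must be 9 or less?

Each value above 9 is at least 10, contributing at least 10 − 0 = 10 above the floor 0.
The sum exceeds the floor total 0 by 34, so at most ⌊34/10⌋ = 3 exceed 9, and at least 3 are ≤ 9.
Exactly 3 works: 3 values at 0 and 3 at 10 total 30; raise one of the low values by 4 (still ≤ 9) to hit 34.

3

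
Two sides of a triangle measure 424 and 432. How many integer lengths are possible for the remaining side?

847

The triangle inequality gives |424 − 432| < c < 424 + 432, i.e. 8 < c < 856.
So c can be any integer from 9 to 855: 847 values.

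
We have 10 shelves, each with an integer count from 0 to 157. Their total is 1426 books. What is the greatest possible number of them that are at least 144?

9

With k values at 144 or above and the rest at least 0, the sum is at least 0 + 144k.
Since the sum is 1426, we need 144k ≤ 1426, i.e. k ≤ 9.
k = 9 is achieved by 9 values at 144 and 1 at 0, total 1296; add 130 to one value (staying below 144) to reach 1426.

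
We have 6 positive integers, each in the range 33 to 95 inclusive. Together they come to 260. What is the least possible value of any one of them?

To make one integer as small as possible, make the other 5 as large as possible.
The other 5 can take up 5 × 95 = 475 ≥ 260 − 33, so one integer can sit at its floor of 33.
Achievable: one at 33 and the other 5 totalling 227, which fits since 5 × 33 ≤ 227 ≤ 5 × 95.

33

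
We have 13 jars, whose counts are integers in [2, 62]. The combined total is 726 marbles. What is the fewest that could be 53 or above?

5

Suppose at most 13 − j of them reach 53; then j values are ≤ 52 and the rest ≤ 62.
The total is then ≤ 52·j + 62·(13 − j) = 806 − 10j. For this to be ≥ 726 we need j ≤ 8, so at least 13 − 8 = 5 must reach 53.
Exactly 5 works: 5 values at 62 and 8 at 52 total 726.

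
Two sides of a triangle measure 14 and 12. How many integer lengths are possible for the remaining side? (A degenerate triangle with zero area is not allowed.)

23

The triangle inequality gives |14 − 12| < c < 14 + 12, i.e. 2 < c < 26.
So c can be any integer from 3 to 25: 23 values.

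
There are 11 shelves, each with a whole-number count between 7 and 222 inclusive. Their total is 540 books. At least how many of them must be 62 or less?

3

If only k of them are at most 62, the other 11 − k are at least 63, so the total is at least (11 − k)·63 + k·7.
This is ≤ 540, so (11 − k)·63 + 7k ≤ 540, which gives k ≥ 3.
Exactly 3 works: 3 values at 7 and 8 at 63 total 525; raise one of the low values by 15 (still ≤ 62) to hit 540.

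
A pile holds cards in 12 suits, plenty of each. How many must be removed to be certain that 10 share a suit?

You could draw 9 of every suit without reaching 10 of any — 108 in all.
One more forces 10 of some suit, so 108 + 1 = 109.

109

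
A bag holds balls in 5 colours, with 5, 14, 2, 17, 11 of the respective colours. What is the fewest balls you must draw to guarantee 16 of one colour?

In the worst case you take as many as possible of each colour without reaching 16: 5 + 14 + 2 + 15 + 11 = 47.
The next one must give 16 of some colour, so 47 + 1 = 48.

48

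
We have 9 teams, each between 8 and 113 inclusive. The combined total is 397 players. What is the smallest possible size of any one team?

8

Minimizing one value means maximizing the remaining 8.
The other 8 can take up 8 × 113 = 904 ≥ 397 − 8, so one team can sit at its floor of 8.
Achievable: one at 8 and the other 8 totalling 389, which fits since 8 × 8 ≤ 389 ≤ 8 × 113.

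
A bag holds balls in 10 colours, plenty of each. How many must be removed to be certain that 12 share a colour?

111

You could draw 11 of every colour without reaching 12 of any — 110 in all.
One more forces 12 of some colour, so 110 + 1 = 111.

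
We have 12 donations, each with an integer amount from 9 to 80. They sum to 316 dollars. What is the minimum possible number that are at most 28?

Each value above 28 is at least 29, contributing at least 29 − 9 = 20 above the floor 9.
The sum exceeds the floor total 108 by 208, so at most ⌊208/20⌋ = 10 exceed 28, and at least 2 are ≤ 28.
Exactly 2 works: 2 values at 9 and 10 at 29 total 308; raise one of the low values by 8 (still ≤ 28) to hit 316.

2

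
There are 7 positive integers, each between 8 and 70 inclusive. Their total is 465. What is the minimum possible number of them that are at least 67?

Each value short of 67 is at most 66, costing at least 70 − 66 = 4 against the maximum total of 490.
We can afford to lose at most 490 − 465 = 25, so at most ⌊25/4⌋ = 6 fall short, and at least 1 are ≥ 67.
Exactly 1 works: 1 value at 70 and 6 at 66 total 466; lower one of the high values by 1 (still ≥ 67) to hit 465.

1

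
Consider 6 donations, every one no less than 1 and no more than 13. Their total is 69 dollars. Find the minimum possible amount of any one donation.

4

To make one donation as small as possible, make the other 5 as large as possible.
The other 5 contribute at most 5 × 13 = 65, leaving at least 69 − 65 = 4.
Since 4 ≥ 1, this is achievable: one at 4 and 5 at 13.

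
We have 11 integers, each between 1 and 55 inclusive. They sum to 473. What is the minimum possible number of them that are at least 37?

Suppose at most 11 − j of them reach 37; then j values are ≤ 36 and the rest ≤ 55.
The total is then ≤ 36·j + 55·(11 − j) = 605 − 19j. For this to be ≥ 473 we need j ≤ 6, so at least 11 − 6 = 5 must reach 37.
Exactly 5 works: 5 values at 55 and 6 at 36 total 491; lower one of the high values by 18 (still ≥ 37) to hit 473.

5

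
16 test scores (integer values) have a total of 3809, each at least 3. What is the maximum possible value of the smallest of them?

238

The average is 3809/16 < 239, so some value is ≤ 238.
Equality holds with 15 values of 238 and 1 value of 239.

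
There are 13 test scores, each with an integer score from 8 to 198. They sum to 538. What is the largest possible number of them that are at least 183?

2

Suppose k of them are at least 183. Those contribute at least 183 each and the other 13 − k at least 8 each.
So the total is at least 183k + 8(13 − k) = 104 + 175k. This must be ≤ 538, giving k ≤ 2.
k = 2 is achieved by 2 values at 183 and 11 at 8, total 454; add 84 to one value (staying below 183) to reach 538.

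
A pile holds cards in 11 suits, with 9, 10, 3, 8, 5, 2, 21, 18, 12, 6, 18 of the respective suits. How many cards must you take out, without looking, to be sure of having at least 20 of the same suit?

In the worst case you take as many as possible of each suit without reaching 20: 9 + 10 + 3 + 8 + 5 + 2 + 19 + 18 + 12 + 6 + 18 = 110.
The next one must give 20 of some suit, so 110 + 1 = 111.

111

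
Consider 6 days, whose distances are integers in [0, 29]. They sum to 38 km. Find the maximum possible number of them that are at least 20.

1

Suppose k of them are at least 20. Those contribute at least 20 each and the other 6 − k at least 0 each.
So the total is at least 20k + 0(6 − k) = 0 + 20k. This must be ≤ 38, giving k ≤ 1.
k = 1 is achieved by 1 value at 20 and 5 at 0, total 20; add 18 to one value (staying below 20) to reach 38.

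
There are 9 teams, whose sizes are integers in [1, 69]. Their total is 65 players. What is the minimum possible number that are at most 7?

1

If only k of them are at most 7, the other 9 − k are at least 8, so the total is at least (9 − k)·8 + k·1.
This is ≤ 65, so (9 − k)·8 + 1k ≤ 65, which gives k ≥ 1.
Exactly 1 works: 1 value at 1 and 8 at 8 total 65.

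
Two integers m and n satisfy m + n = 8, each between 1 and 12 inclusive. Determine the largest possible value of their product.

16

For a fixed sum, the product mn is largest when m and n are as close as possible.
Taking m = 4 and n = 4 (both in [1, 12]) gives mn = 16.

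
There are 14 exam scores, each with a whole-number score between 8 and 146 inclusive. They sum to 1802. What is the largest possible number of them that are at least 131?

13

With k values at 131 or above and the rest at least 8, the sum is at least 112 + 123k.
Since the sum is 1802, we need 123k ≤ 1690, i.e. k ≤ 13.
k = 13 is achieved by 13 values at 131 and 1 at 8, total 1711; add 91 to one value (staying below 131) to reach 1802.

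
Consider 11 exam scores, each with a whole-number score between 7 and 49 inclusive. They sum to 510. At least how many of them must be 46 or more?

4

If only k of them are at least 46, the other 11 − k are at most 45, so the total is at most k·49 + (11 − k)·45.
This must reach 510, so k·49 + (11 − k)·45 ≥ 510, giving k ≥ 4.
Exactly 4 works: 4 values at 49 and 7 at 45 total 511; lower one of the high values by 1 (still ≥ 46) to hit 510.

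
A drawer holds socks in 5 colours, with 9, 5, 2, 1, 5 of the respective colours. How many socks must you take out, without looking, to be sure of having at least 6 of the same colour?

19

In the worst case you take as many as possible of each colour without reaching 6: 5 + 5 + 2 + 1 + 5 = 18.
The next one must give 6 of some colour, so 18 + 1 = 19.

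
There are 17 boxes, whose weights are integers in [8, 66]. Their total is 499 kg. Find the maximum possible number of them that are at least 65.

6

Suppose k of them are at least 65. Those contribute at least 65 each and the other 17 − k at least 8 each.
So the total is at least 65k + 8(17 − k) = 136 + 57k. This must be ≤ 499, giving k ≤ 6.
k = 6 is achieved by 6 values at 65 and 11 at 8, total 478; add 21 to one value (staying below 65) to reach 499.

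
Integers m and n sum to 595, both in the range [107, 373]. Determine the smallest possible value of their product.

For a fixed sum, mn is smallest when m and n are as far apart as possible.
At the endpoint m = 222, n = 595 − 222 = 373, so mn = 222 × 373 = 82806.

82806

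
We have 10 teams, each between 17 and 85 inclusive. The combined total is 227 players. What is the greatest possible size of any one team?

To make one team as large as possible, make the other 9 as small as possible.
The other 9 contribute at least 9 × 17 = 153, leaving at most 227 − 153 = 74.
Since 74 ≤ 85, this is achievable: one at 74 and 9 at 17.

74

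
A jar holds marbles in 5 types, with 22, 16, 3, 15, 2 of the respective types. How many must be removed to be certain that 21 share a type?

57

In the worst case you take as many as possible of each type without reaching 21: 20 + 16 + 3 + 15 + 2 = 56.
The next one must give 21 of some type, so 56 + 1 = 57.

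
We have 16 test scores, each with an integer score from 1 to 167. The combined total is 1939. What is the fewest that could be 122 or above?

Suppose at most 16 − j of them reach 122; then j values are ≤ 121 and the rest ≤ 167.
The total is then ≤ 121·j + 167·(16 − j) = 2672 − 46j. For this to be ≥ 1939 we need j ≤ 15, so at least 16 − 15 = 1 must reach 122.
Exactly 1 works: 1 value at 167 and 15 at 121 total 1982; lower one of the high values by 43 (still ≥ 122) to hit 1939.

1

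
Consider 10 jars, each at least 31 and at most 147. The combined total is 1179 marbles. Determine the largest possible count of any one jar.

To make one jar as large as possible, make the other 9 as small as possible.
The other 9 contribute at least 9 × 31 = 279, leaving at most 1179 − 279 = 900.
But each jar is capped at 147, so the maximum is 147.
Achievable: one at 147 and the other 9 totalling 1032, which fits since 9 × 31 ≤ 1032 ≤ 9 × 147.

147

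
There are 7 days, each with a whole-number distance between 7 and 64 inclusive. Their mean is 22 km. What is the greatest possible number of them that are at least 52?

2

The total is 7 × 22 = 154.
Suppose k of them are at least 52. Those contribute at least 52 each and the other 7 − k at least 7 each.
So the total is at least 52k + 7(7 − k) = 49 + 45k. This must be ≤ 154, giving k ≤ 2.
k = 2 is achieved by 2 values at 52 and 5 at 7, total 139; add 15 to one value (staying below 52) to reach 154.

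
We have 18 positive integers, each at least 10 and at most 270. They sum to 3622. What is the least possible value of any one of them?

10

Minimizing one value means maximizing the remaining 17.
The other 17 can take up 17 × 270 = 4590 ≥ 3622 − 10, so one integer can sit at its floor of 10.
Achievable: one at 10 and the other 17 totalling 3612, which fits since 17 × 10 ≤ 3612 ≤ 17 × 270.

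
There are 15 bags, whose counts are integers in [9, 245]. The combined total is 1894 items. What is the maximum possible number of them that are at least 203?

Suppose k of them are at least 203. Those contribute at least 203 each and the other 15 − k at least 9 each.
So the total is at least 203k + 9(15 − k) = 135 + 194k. This must be ≤ 1894, giving k ≤ 9.
k = 9 is achieved by 9 values at 203 and 6 at 9, total 1881; add 13 to one value (staying below 203) to reach 1894.

9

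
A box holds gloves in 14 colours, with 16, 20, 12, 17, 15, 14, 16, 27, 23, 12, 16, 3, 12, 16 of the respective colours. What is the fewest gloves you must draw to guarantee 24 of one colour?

216

In the worst case you take as many as possible of each colour without reaching 24: 16 + 20 + 12 + 17 + 15 + 14 + 16 + 23 + 23 + 12 + 16 + 3 + 12 + 16 = 215.
The next one must give 24 of some colour, so 215 + 1 = 216.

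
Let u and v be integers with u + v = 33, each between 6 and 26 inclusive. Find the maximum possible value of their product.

For a fixed sum, the product uv is largest when u and v are as close as possible.
Taking u = 16 and v = 17 (both in [6, 26]) gives uv = 272.

272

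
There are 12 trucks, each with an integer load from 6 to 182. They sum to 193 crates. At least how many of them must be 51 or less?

10

Each value above 51 is at least 52, contributing at least 52 − 6 = 46 above the floor 6.
The sum exceeds the floor total 72 by 121, so at most ⌊121/46⌋ = 2 exceed 51, and at least 10 are ≤ 51.
Exactly 10 works: 10 values at 6 and 2 at 52 total 164; raise one of the low values by 29 (still ≤ 51) to hit 193.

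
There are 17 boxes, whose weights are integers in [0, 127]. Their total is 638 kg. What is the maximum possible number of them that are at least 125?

5

If k of the values are ≥ 125, the total is ≥ 125k + 0(17 − k).
Setting 125k + 0(17 − k) ≤ 638 gives 125k ≤ 638, so k ≤ 5.
k = 5 is achieved by 5 values at 125 and 12 at 0, total 625; add 13 to one value (staying below 125) to reach 638.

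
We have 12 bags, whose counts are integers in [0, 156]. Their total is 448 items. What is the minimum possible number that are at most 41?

2

If only k of them are at most 41, the other 12 − k are at least 42, so the total is at least (12 − k)·42 + k·0.
This is ≤ 448, so (12 − k)·42 + 0k ≤ 448, which gives k ≥ 2.
Exactly 2 works: 2 values at 0 and 10 at 42 total 420; raise one of the low values by 28 (still ≤ 41) to hit 448.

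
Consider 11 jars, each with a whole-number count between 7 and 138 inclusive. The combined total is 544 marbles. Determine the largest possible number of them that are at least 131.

3

If k of the values are ≥ 131, the total is ≥ 131k + 7(11 − k).
Setting 131k + 7(11 − k) ≤ 544 gives 124k ≤ 467, so k ≤ 3.
k = 3 is achieved by 3 values at 131 and 8 at 7, total 449; add 95 to one value (staying below 131) to reach 544.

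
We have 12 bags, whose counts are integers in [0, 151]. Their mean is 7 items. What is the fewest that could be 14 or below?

7

The total is 12 × 7 = 84.
Let j be the number exceeding 14. Then the total is ≥ 15·j + 0·(12 − j) = 0 + 15j.
So 15j ≤ 84 and j ≤ 5; hence at least 12 − 5 = 7 are ≤ 14.
Exactly 7 works: 7 values at 0 and 5 at 15 total 75; raise one of the low values by 9 (still ≤ 14) to hit 84.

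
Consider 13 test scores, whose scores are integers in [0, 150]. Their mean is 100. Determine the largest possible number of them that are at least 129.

The total is 13 × 100 = 1300.
If k of the values are ≥ 129, the total is ≥ 129k + 0(13 − k).
Setting 129k + 0(13 − k) ≤ 1300 gives 129k ≤ 1300, so k ≤ 10.
k = 10 is achieved by 10 values at 129 and 3 at 0, total 1290; add 10 to one value (staying below 129) to reach 1300.

10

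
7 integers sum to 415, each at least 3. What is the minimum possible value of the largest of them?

If every one of the 7 were at most 59, the total would be at most 7 × 59 = 413 < 415.
Equality holds with 2 values of 60 and 5 values of 59.

60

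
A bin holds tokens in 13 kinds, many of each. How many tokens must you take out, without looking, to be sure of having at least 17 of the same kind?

209

In the worst case you draw 16 of each of the 13 kinds: 13 × 16 = 208.
One more forces 17 of some kind, so 208 + 1 = 209.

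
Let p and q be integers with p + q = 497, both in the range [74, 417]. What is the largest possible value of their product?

61752

For a fixed sum, the product pq is largest when p and q are as close as possible.
Taking p = 248 and q = 249 (both in [74, 417]) gives pq = 61752.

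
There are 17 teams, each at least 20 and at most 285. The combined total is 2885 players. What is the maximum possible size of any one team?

285

Maximizing one value means minimizing the remaining 16.
The other 16 contribute at least 16 × 20 = 320, leaving at most 2885 − 320 = 2565.
But each team is capped at 285, so the maximum is 285.
Achievable: one at 285 and the other 16 totalling 2600, which fits since 16 × 20 ≤ 2600 ≤ 16 × 285.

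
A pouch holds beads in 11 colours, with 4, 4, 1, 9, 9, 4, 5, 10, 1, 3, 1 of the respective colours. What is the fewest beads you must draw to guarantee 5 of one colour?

In the worst case you take as many as possible of each colour without reaching 5: 4 + 4 + 1 + 4 + 4 + 4 + 4 + 4 + 1 + 3 + 1 = 34.
The next one must give 5 of some colour, so 34 + 1 = 35.

35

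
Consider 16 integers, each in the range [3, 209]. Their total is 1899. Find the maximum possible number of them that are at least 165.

Suppose k of them are at least 165. Those contribute at least 165 each and the other 16 − k at least 3 each.
So the total is at least 165k + 3(16 − k) = 48 + 162k. This must be ≤ 1899, giving k ≤ 11.
k = 11 is achieved by 11 values at 165 and 5 at 3, total 1830; add 69 to one value (staying below 165) to reach 1899.

11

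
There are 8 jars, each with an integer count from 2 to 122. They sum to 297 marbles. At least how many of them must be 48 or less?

3

Let j be the number exceeding 48. Then the total is ≥ 49·j + 2·(8 − j) = 16 + 47j.
So 47j ≤ 281 and j ≤ 5; hence at least 8 − 5 = 3 are ≤ 48.
Exactly 3 works: 3 values at 2 and 5 at 49 total 251; raise one of the low values by 46 (still ≤ 48) to hit 297.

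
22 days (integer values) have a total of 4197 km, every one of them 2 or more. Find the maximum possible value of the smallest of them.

190

The average is 4197/22 < 191, so some value is ≤ 190.
Taking 5 copies of 190 and 17 copies of 191 gives exactly 4197, so 190 is attained.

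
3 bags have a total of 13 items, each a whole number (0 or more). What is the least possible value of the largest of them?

Some value must be at least ⌈13/3⌉ = 5, since 3 × 4 = 12 < 13.
Taking 2 copies of 4 and 1 copy of 5 gives exactly 13, so 5 is attained.

5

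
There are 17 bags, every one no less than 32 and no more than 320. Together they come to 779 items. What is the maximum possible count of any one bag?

To make one bag as large as possible, make the other 16 as small as possible.
The other 16 contribute at least 16 × 32 = 512, leaving at most 779 − 512 = 267.
Since 267 ≤ 320, this is achievable: one at 267 and 16 at 32.

267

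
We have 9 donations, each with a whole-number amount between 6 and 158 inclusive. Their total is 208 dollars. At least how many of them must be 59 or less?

7

Each value above 59 is at least 60, contributing at least 60 − 6 = 54 above the floor 6.
The sum exceeds the floor total 54 by 154, so at most ⌊154/54⌋ = 2 exceed 59, and at least 7 are ≤ 59.
Exactly 7 works: 7 values at 6 and 2 at 60 total 162; raise one of the low values by 46 (still ≤ 59) to hit 208.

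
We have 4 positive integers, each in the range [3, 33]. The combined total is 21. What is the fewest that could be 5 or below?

Each value above 5 is at least 6, contributing at least 6 − 3 = 3 above the floor 3.
The sum exceeds the floor total 12 by 9, so at most ⌊9/3⌋ = 3 exceed 5, and at least 1 are ≤ 5.
Exactly 1 works: 1 value at 3 and 3 at 6 total 21.

1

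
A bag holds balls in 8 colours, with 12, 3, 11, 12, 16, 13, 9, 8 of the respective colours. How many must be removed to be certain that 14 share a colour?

82

In the worst case you take as many as possible of each colour without reaching 14: 12 + 3 + 11 + 12 + 13 + 13 + 9 + 8 = 81.
The next one must give 14 of some colour, so 81 + 1 = 82.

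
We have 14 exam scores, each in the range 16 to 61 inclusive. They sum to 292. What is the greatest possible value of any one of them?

61

Maximizing one value means minimizing the remaining 13.
The other 13 contribute at least 13 × 16 = 208, leaving at most 292 − 208 = 84.
But each score is capped at 61, so the maximum is 61.
Achievable: one at 61 and the other 13 totalling 231, which fits since 13 × 16 ≤ 231 ≤ 13 × 61.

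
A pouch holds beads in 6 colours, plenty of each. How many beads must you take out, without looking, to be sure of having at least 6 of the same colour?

31

In the worst case you draw 5 of each of the 6 colours: 6 × 5 = 30.
One more forces 6 of some colour, so 30 + 1 = 31.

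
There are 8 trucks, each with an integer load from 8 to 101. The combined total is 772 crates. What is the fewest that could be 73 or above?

Each value short of 73 is at most 72, costing at least 101 − 72 = 29 against the maximum total of 808.
We can afford to lose at most 808 − 772 = 36, so at most ⌊36/29⌋ = 1 fall short, and at least 7 are ≥ 73.
Exactly 7 works: 7 values at 101 and 1 at 72 total 779; lower one of the high values by 7 (still ≥ 73) to hit 772.

7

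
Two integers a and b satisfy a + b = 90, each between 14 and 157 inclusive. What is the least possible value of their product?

Since a + b is fixed, pushing one of them to its bound minimizes the product.
The extreme feasible split is a = 14, b = 76, giving ab = 1064.

1064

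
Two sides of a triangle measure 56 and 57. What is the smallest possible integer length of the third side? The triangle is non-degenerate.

2

The third side must exceed |56 − 57| = 1.
The smallest integer above 1 is 2.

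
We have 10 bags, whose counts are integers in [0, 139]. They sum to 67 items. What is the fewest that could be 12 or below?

5

Let j be the number exceeding 12. Then the total is ≥ 13·j + 0·(10 − j) = 0 + 13j.
So 13j ≤ 67 and j ≤ 5; hence at least 10 − 5 = 5 are ≤ 12.
Exactly 5 works: 5 values at 0 and 5 at 13 total 65; raise one of the low values by 2 (still ≤ 12) to hit 67.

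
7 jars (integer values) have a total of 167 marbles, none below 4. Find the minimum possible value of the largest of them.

24

The 7 values sum to 167, so their maximum is at least ⌈167/7⌉ = 24.
Equality holds with 6 values of 24 and 1 value of 23.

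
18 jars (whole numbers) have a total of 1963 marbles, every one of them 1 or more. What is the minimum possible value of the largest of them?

Some value must be at least ⌈1963/18⌉ = 110, since 18 × 109 = 1962 < 1963.
Equality holds with 1 value of 110 and 17 values of 109.

110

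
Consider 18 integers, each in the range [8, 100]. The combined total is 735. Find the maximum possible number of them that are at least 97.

With k values at 97 or above and the rest at least 8, the sum is at least 144 + 89k.
Since the sum is 735, we need 89k ≤ 591, i.e. k ≤ 6.
k = 6 is achieved by 6 values at 97 and 12 at 8, total 678; add 57 to one value (staying below 97) to reach 735.

6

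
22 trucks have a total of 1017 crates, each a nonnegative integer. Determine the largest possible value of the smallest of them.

The average is 1017/22 < 47, so some value is ≤ 46.
Equality holds with 17 values of 46 and 5 values of 47.

46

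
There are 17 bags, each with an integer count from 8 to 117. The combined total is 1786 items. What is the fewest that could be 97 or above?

Suppose at most 17 − j of them reach 97; then j values are ≤ 96 and the rest ≤ 117.
The total is then ≤ 96·j + 117·(17 − j) = 1989 − 21j. For this to be ≥ 1786 we need j ≤ 9, so at least 17 − 9 = 8 must reach 97.
Exactly 8 works: 8 values at 117 and 9 at 96 total 1800; lower one of the high values by 14 (still ≥ 97) to hit 1786.

8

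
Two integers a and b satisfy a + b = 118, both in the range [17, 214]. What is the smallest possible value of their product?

1717

Since a + b is fixed, pushing one of them to its bound minimizes the product.
At the endpoint a = 17, b = 118 − 17 = 101, so ab = 17 × 101 = 1717.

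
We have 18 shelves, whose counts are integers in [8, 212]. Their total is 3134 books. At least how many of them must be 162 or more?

If only k of them are at least 162, the other 18 − k are at most 161, so the total is at most k·212 + (18 − k)·161.
This must reach 3134, so k·212 + (18 − k)·161 ≥ 3134, giving k ≥ 5.
Exactly 5 works: 5 values at 212 and 13 at 161 total 3153; lower one of the high values by 19 (still ≥ 162) to hit 3134.

5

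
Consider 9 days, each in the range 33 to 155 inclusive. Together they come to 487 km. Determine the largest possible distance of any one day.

To make one day as large as possible, make the other 8 as small as possible.
The other 8 contribute at least 8 × 33 = 264, leaving at most 487 − 264 = 223.
But each day is capped at 155, so the maximum is 155.
Achievable: one at 155 and the other 8 totalling 332, which fits since 8 × 33 ≤ 332 ≤ 8 × 155.

155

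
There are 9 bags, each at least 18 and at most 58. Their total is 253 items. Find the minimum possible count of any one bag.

Minimizing one value means maximizing the remaining 8.
The other 8 can take up 8 × 58 = 464 ≥ 253 − 18, so one bag can sit at its floor of 18.
Achievable: one at 18 and the other 8 totalling 235, which fits since 8 × 18 ≤ 235 ≤ 8 × 58.

18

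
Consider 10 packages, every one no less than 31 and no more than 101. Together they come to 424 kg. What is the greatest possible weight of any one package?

101

To make one package as large as possible, make the other 9 as small as possible.
The other 9 contribute at least 9 × 31 = 279, leaving at most 424 − 279 = 145.
But each package is capped at 101, so the maximum is 101.
Achievable: one at 101 and the other 9 totalling 323, which fits since 9 × 31 ≤ 323 ≤ 9 × 101.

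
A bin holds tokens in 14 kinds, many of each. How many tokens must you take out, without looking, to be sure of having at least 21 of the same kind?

You could draw 20 of every kind without reaching 21 of any — 280 in all.
One more forces 21 of some kind, so 280 + 1 = 281.

281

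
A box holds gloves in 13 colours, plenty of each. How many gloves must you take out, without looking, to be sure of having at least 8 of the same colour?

92

In the worst case you draw 7 of each of the 13 colours: 13 × 7 = 91.
One more forces 8 of some colour, so 91 + 1 = 92.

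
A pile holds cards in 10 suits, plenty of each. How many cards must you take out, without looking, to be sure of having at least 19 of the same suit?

181

You could draw 18 of every suit without reaching 19 of any — 180 in all.
One more forces 19 of some suit, so 180 + 1 = 181.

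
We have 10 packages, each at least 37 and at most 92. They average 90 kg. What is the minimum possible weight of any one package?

72

To make one package as small as possible, make the other 9 as large as possible.
The total is 10 × 90 = 900.
The other 9 contribute at most 9 × 92 = 828, leaving at least 900 − 828 = 72.
Since 72 ≥ 37, this is achievable: one at 72 and 9 at 92.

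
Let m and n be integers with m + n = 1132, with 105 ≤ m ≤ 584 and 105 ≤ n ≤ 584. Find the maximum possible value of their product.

320356

With m + n fixed, mn peaks when the two are closest together.
Taking m = 566 and n = 566 (both in [105, 584]) gives mn = 320356.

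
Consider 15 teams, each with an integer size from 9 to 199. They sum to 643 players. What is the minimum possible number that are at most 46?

Each value above 46 is at least 47, contributing at least 47 − 9 = 38 above the floor 9.
The sum exceeds the floor total 135 by 508, so at most ⌊508/38⌋ = 13 exceed 46, and at least 2 are ≤ 46.
Exactly 2 works: 2 values at 9 and 13 at 47 total 629; raise one of the low values by 14 (still ≤ 46) to hit 643.

2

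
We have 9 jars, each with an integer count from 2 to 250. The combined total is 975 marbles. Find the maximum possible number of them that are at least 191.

With k values at 191 or above and the rest at least 2, the sum is at least 18 + 189k.
Since the sum is 975, we need 189k ≤ 957, i.e. k ≤ 5.
k = 5 is achieved by 5 values at 191 and 4 at 2, total 963; add 12 to one value (staying below 191) to reach 975.

5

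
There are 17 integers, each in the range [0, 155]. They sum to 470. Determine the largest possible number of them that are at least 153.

3

If k of the values are ≥ 153, the total is ≥ 153k + 0(17 − k).
Setting 153k + 0(17 − k) ≤ 470 gives 153k ≤ 470, so k ≤ 3.
k = 3 is achieved by 3 values at 153 and 14 at 0, total 459; add 11 to one value (staying below 153) to reach 470.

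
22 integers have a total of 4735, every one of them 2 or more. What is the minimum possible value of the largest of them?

216

The average is 4735/22 > 215, so not all 22 can be 215 or less; the largest is ≥ 216.
Taking 17 copies of 215 and 5 copies of 216 gives exactly 4735, so 216 is attained.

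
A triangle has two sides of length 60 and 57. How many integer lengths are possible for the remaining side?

113

The triangle inequality gives |60 − 57| < c < 60 + 57, i.e. 3 < c < 117.
So c can be any integer from 4 to 116: 113 values.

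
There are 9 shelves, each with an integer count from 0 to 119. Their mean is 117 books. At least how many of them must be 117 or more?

The total is 9 × 117 = 1053.
If only k of them are at least 117, the other 9 − k are at most 116, so the total is at most k·119 + (9 − k)·116.
This must reach 1053, so k·119 + (9 − k)·116 ≥ 1053, giving k ≥ 3.
Exactly 3 works: 3 values at 119 and 6 at 116 total 1053.

3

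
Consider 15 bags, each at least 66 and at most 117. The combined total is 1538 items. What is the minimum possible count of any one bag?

Minimizing one value means maximizing the remaining 14.
The other 14 can take up 14 × 117 = 1638 ≥ 1538 − 66, so one bag can sit at its floor of 66.
Achievable: one at 66 and the other 14 totalling 1472, which fits since 14 × 66 ≤ 1472 ≤ 14 × 117.

66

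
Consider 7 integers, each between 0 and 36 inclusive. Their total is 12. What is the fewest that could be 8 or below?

Each value above 8 is at least 9, contributing at least 9 − 0 = 9 above the floor 0.
The sum exceeds the floor total 0 by 12, so at most ⌊12/9⌋ = 1 exceed 8, and at least 6 are ≤ 8.
Exactly 6 works: 6 values at 0 and 1 at 9 total 9; raise one of the low values by 3 (still ≤ 8) to hit 12.

6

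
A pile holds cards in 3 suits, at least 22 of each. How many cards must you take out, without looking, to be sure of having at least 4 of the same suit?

In the worst case you draw 3 of each of the 3 suits: 3 × 3 = 9.
One more forces 4 of some suit, so 9 + 1 = 10.

10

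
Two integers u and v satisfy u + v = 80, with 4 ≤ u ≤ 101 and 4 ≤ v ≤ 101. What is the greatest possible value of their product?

1600

For a fixed sum, the product uv is largest when u and v are as close as possible.
Taking u = 40 and v = 40 (both in [4, 101]) gives uv = 1600.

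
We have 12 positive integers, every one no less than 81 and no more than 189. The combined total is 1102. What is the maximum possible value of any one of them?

To make one integer as large as possible, make the other 11 as small as possible.
The other 11 contribute at least 11 × 81 = 891, leaving at most 1102 − 891 = 211.
But each integer is capped at 189, so the maximum is 189.
Achievable: one at 189 and the other 11 totalling 913, which fits since 11 × 81 ≤ 913 ≤ 11 × 189.

189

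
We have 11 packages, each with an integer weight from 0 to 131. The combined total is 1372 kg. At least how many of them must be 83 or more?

If only k of them are at least 83, the other 11 − k are at most 82, so the total is at most k·131 + (11 − k)·82.
This must reach 1372, so k·131 + (11 − k)·82 ≥ 1372, giving k ≥ 10.
Exactly 10 works: 10 values at 131 and 1 at 82 total 1392; lower one of the high values by 20 (still ≥ 83) to hit 1372.

10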